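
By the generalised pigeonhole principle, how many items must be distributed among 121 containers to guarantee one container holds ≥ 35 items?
n = (35 − 1)·121 + 1 = 4115

By the generalised pigeonhole principle, to guarantee some box contains ≥ r objects we need more than (r − 1) · k objects total. Threshold: n = (r − 1) · k + 1. With r = 35 and k = 121: n = 34 · 121 + 1 = 4114 + 1 = 4115. For n = 4114 = 34 · 121, we can put exactly 34 objects in every box, avoiding 35 in any single one — so 4115 is tight.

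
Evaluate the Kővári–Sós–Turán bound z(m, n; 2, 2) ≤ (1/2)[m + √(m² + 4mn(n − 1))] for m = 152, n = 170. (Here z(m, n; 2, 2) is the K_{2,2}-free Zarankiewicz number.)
z(152, 170; 2, 2) ≤ (1/2)[152 + √(152² + 4·152·170·169)] = (1/2)[152 + √17490944] = 2167.1088

Kővári–Sós–Turán: let r_1, ..., r_152 be the row sums and z = Σ r_i the total number of 1s. Each pair of columns can share at most one row with both entries 1 (else a 2×2 all-ones block appears), so Σ_i C(r_i, 2) ≤ C(170, 2) = 14365. By convexity Σ_i C(r_i, 2) ≥ 152·C(z/152, 2) = z(z − 152)/(2·152), giving z² − 152z − 152·170·169 ≤ 0 and hence z ≤ (1/2)[152 + √(23104 + 4·4366960)] = (1/2)[152 + √17490944] ≈ (1/2)(152 + 4182.2176) = 2167.1088.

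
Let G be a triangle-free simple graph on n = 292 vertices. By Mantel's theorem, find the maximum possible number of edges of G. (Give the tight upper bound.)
ex(292, K_3) = ⌊292^2/4⌋ = 21316

Mantel (1907): a triangle-free graph on n vertices has at most ⌊n^2/4⌋ edges, with equality for the complete bipartite graph K_{⌊n/2⌋, ⌈n/2⌉}. For n = 292: ⌊292^2/4⌋ = ⌊85264/4⌋ = 21316. The extremal graph is K_{146, 146}, which has 146·146 = 21316 edges.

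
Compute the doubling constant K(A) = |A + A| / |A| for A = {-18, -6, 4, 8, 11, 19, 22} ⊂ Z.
K = |A + A| / |A| = 26/7

Enumerate A + A = {a + b : a, b ∈ A}. With |A| = 7, there are |A|^2 = 49 ordered sum pairs; collecting distinct values, A + A = {-36, -24, -14, -12, -10, -7, -2, 1, 2, 4, 5, 8, 12, 13, 15, 16, 19, 22, 23, 26, 27, 30, 33, 38, 41, 44}, so |A + A| = 26. Thus K = 26/7. For comparison, the minimum possible |A + A| over all 7-element sets is 2·7 − 1 = 13 (so min K = 13/7), attained only by arithmetic progressions.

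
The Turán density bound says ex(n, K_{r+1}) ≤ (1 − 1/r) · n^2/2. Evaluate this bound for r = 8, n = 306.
Turán density bound = (7/8) · 306^2/2 = 163863/4 ≈ 40965.75

Turán's theorem: ex(n, K_{r+1}) is achieved by the complete r-partite Turán graph T(n, r) with parts as balanced as possible, and is at most (1 − 1/r) · n^2/2. For r = 8, n = 306: the density bound is (7/8) · 93636/2 = 163863/4 ≈ 40965.75. The integer-valued extremum is e(T(306, 8)) = 40965, which is strictly less than the density bound 163863/4 since 8 ∤ 306 (the parts of T(306, 8) cannot all be equal).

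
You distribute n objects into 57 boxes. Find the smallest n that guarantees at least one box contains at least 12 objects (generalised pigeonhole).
n = (12 − 1)·57 + 1 = 628

By the generalised pigeonhole principle, to guarantee some box contains ≥ r objects we need more than (r − 1) · k objects total. Threshold: n = (r − 1) · k + 1. With r = 12 and k = 57: n = 11 · 57 + 1 = 627 + 1 = 628. For n = 627 = 11 · 57, we can put exactly 11 objects in every box, avoiding 12 in any single one — so 628 is tight.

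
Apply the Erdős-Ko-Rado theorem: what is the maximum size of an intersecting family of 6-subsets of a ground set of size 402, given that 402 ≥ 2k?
max |F| = C(401, 5) = 84269339980

The Erdős-Ko-Rado theorem states: for n ≥ 2k, an intersecting family of k-subsets of an n-element set has size at most C(n − 1, k − 1), with equality for 'star' families {A ⊆ [n] : |A| = k, i ∈ A} (fix an element i). For n = 402, k = 6: C(401, 5) = 84269339980.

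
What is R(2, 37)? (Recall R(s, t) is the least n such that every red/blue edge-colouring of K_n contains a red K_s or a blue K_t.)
R(2, 37) = 37

R(2, k) = k for all k ≥ 2: in a 2-colouring of K_k, either some edge is red (a red K_2) or all edges are blue (a blue K_k). And K_{36} coloured all-blue has no blue K_37, so R(2, 37) > 36. Hence R(2, 37) = 37.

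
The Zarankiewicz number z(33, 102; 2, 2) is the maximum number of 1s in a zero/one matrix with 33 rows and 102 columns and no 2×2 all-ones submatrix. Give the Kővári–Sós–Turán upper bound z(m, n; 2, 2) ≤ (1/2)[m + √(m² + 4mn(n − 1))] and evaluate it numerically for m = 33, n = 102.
z(33, 102; 2, 2) ≤ (1/2)[33 + √(33² + 4·33·102·101)] = (1/2)[33 + √1360953] = 599.7995

Kővári–Sós–Turán: let r_1, ..., r_33 be the row sums and z = Σ r_i the total number of 1s. Each pair of columns can share at most one row with both entries 1 (else a 2×2 all-ones block appears), so Σ_i C(r_i, 2) ≤ C(102, 2) = 5151. By convexity Σ_i C(r_i, 2) ≥ 33·C(z/33, 2) = z(z − 33)/(2·33), giving z² − 33z − 33·102·101 ≤ 0 and hence z ≤ (1/2)[33 + √(1089 + 4·339966)] = (1/2)[33 + √1360953] ≈ (1/2)(33 + 1166.5989) = 599.7995.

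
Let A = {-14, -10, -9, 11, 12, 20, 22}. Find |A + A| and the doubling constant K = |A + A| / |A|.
K = |A + A| / |A| = 27/7

Enumerate A + A = {a + b : a, b ∈ A}. With |A| = 7, there are |A|^2 = 49 ordered sum pairs; collecting distinct values, A + A = {-28, -24, -23, -20, -19, -18, -3, -2, 1, 2, 3, 6, 8, 10, 11, 12, 13, 22, 23, 24, 31, 32, 33, 34, 40, 42, 44}, so |A + A| = 27. Thus K = 27/7. For comparison, the minimum possible |A + A| over all 7-element sets is 2·7 − 1 = 13 (so min K = 13/7), attained only by arithmetic progressions.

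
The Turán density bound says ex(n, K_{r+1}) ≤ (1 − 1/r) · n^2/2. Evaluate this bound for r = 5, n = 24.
Turán density bound = (4/5) · 24^2/2 = 1152/5 ≈ 230.4

Turán's theorem: ex(n, K_{r+1}) is achieved by the complete r-partite Turán graph T(n, r) with parts as balanced as possible, and is at most (1 − 1/r) · n^2/2. For r = 5, n = 24: the density bound is (4/5) · 576/2 = 1152/5 ≈ 230.4. The integer-valued extremum is e(T(24, 5)) = 230, which is strictly less than the density bound 1152/5 since 5 ∤ 24 (the parts of T(24, 5) cannot all be equal).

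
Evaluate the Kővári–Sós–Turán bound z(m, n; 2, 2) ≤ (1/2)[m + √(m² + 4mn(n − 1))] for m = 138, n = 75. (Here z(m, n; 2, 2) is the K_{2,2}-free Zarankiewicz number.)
z(138, 75; 2, 2) ≤ (1/2)[138 + √(138² + 4·138·75·74)] = (1/2)[138 + √3082644] = 946.873

Kővári–Sós–Turán: let r_1, ..., r_138 be the row sums and z = Σ r_i the total number of 1s. Each pair of columns can share at most one row with both entries 1 (else a 2×2 all-ones block appears), so Σ_i C(r_i, 2) ≤ C(75, 2) = 2775. By convexity Σ_i C(r_i, 2) ≥ 138·C(z/138, 2) = z(z − 138)/(2·138), giving z² − 138z − 138·75·74 ≤ 0 and hence z ≤ (1/2)[138 + √(19044 + 4·765900)] = (1/2)[138 + √3082644] ≈ (1/2)(138 + 1755.746) = 946.873.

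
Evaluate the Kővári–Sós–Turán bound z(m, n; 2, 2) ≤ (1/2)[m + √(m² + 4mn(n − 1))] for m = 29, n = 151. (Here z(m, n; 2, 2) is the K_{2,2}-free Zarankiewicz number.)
z(29, 151; 2, 2) ≤ (1/2)[29 + √(29² + 4·29·151·150)] = (1/2)[29 + √2628241] = 825.0925

Kővári–Sós–Turán: let r_1, ..., r_29 be the row sums and z = Σ r_i the total number of 1s. Each pair of columns can share at most one row with both entries 1 (else a 2×2 all-ones block appears), so Σ_i C(r_i, 2) ≤ C(151, 2) = 11325. By convexity Σ_i C(r_i, 2) ≥ 29·C(z/29, 2) = z(z − 29)/(2·29), giving z² − 29z − 29·151·150 ≤ 0 and hence z ≤ (1/2)[29 + √(841 + 4·656850)] = (1/2)[29 + √2628241] ≈ (1/2)(29 + 1621.1851) = 825.0925.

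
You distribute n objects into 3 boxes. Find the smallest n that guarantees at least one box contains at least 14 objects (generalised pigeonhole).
n = (14 − 1)·3 + 1 = 40

By the generalised pigeonhole principle, to guarantee some box contains ≥ r objects we need more than (r − 1) · k objects total. Threshold: n = (r − 1) · k + 1. With r = 14 and k = 3: n = 13 · 3 + 1 = 39 + 1 = 40. For n = 39 = 13 · 3, we can put exactly 13 objects in every box, avoiding 14 in any single one — so 40 is tight.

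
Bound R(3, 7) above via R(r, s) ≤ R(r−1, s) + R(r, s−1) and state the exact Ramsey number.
R(3, 7) ≤ R(2, 7) + R(3, 6) = 7 + 18 = 25; exact value R(3, 7) = 23.

The Erdős–Szekeres recurrence R(r, s) ≤ R(r−1, s) + R(r, s−1) applied to (r, s) = (3, 7) gives
  R(3, 7) ≤ R(2, 7) + R(3, 6) = 7 + 18 = 25.
(Recall R(2, k) = k and R is symmetric.) The recurrence is not tight here (it gives 25, but the exact value is R(3, 7) = 23); the tight upper bound requires a sharper argument than the simple recurrence, combined with a lower-bound construction on K_{22}.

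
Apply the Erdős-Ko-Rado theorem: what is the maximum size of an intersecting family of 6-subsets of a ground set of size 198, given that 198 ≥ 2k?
max |F| = C(197, 5) = 2349279569

The Erdős-Ko-Rado theorem states: for n ≥ 2k, an intersecting family of k-subsets of an n-element set has size at most C(n − 1, k − 1), with equality for 'star' families {A ⊆ [n] : |A| = k, i ∈ A} (fix an element i). For n = 198, k = 6: C(197, 5) = 2349279569.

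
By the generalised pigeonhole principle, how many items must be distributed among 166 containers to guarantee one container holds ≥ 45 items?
n = (45 − 1)·166 + 1 = 7305

By the generalised pigeonhole principle, to guarantee some box contains ≥ r objects we need more than (r − 1) · k objects total. Threshold: n = (r − 1) · k + 1. With r = 45 and k = 166: n = 44 · 166 + 1 = 7304 + 1 = 7305. For n = 7304 = 44 · 166, we can put exactly 44 objects in every box, avoiding 45 in any single one — so 7305 is tight.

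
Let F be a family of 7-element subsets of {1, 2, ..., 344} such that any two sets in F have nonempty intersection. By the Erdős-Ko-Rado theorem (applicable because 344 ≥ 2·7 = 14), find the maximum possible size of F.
max |F| = C(343, 6) = 2164399496259

The Erdős-Ko-Rado theorem states: for n ≥ 2k, an intersecting family of k-subsets of an n-element set has size at most C(n − 1, k − 1), with equality for 'star' families {A ⊆ [n] : |A| = k, i ∈ A} (fix an element i). For n = 344, k = 7: C(343, 6) = 2164399496259.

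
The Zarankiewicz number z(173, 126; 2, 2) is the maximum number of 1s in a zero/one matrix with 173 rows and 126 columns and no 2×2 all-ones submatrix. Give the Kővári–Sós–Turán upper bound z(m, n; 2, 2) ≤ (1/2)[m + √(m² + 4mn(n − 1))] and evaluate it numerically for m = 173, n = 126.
z(173, 126; 2, 2) ≤ (1/2)[173 + √(173² + 4·173·126·125)] = (1/2)[173 + √10928929] = 1739.4465

Kővári–Sós–Turán: let r_1, ..., r_173 be the row sums and z = Σ r_i the total number of 1s. Each pair of columns can share at most one row with both entries 1 (else a 2×2 all-ones block appears), so Σ_i C(r_i, 2) ≤ C(126, 2) = 7875. By convexity Σ_i C(r_i, 2) ≥ 173·C(z/173, 2) = z(z − 173)/(2·173), giving z² − 173z − 173·126·125 ≤ 0 and hence z ≤ (1/2)[173 + √(29929 + 4·2724750)] = (1/2)[173 + √10928929] ≈ (1/2)(173 + 3305.8931) = 1739.4465.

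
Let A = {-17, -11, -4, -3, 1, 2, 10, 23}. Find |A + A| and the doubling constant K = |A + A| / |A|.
K = |A + A| / |A| = 29/8

Enumerate A + A = {a + b : a, b ∈ A}. With |A| = 8, there are |A|^2 = 64 ordered sum pairs; collecting distinct values, A + A = {-34, -28, -22, -21, -20, -16, -15, -14, -10, -9, -8, -7, -6, -3, -2, -1, 2, 3, 4, 6, 7, 11, 12, 19, 20, 24, 25, 33, 46}, so |A + A| = 29. Thus K = 29/8. For comparison, the minimum possible |A + A| over all 8-element sets is 2·8 − 1 = 15 (so min K = 15/8), attained only by arithmetic progressions.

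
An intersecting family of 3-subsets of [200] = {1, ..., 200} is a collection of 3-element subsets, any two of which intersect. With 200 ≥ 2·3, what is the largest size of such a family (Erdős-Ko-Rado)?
max |F| = C(199, 2) = 19701

The Erdős-Ko-Rado theorem states: for n ≥ 2k, an intersecting family of k-subsets of an n-element set has size at most C(n − 1, k − 1), with equality for 'star' families {A ⊆ [n] : |A| = k, i ∈ A} (fix an element i). For n = 200, k = 3: C(199, 2) = 19701.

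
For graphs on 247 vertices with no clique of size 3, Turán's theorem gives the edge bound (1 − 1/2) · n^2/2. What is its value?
Turán density bound = (1/2) · 247^2/2 = 61009/4 ≈ 15252.25

Turán's theorem: ex(n, K_{r+1}) is achieved by the complete r-partite Turán graph T(n, r) with parts as balanced as possible, and is at most (1 − 1/r) · n^2/2. For r = 2, n = 247: the density bound is (1/2) · 61009/2 = 61009/4 ≈ 15252.25. The integer-valued extremum is e(T(247, 2)) = 15252, which is strictly less than the density bound 61009/4 since 2 ∤ 247 (the parts of T(247, 2) cannot all be equal).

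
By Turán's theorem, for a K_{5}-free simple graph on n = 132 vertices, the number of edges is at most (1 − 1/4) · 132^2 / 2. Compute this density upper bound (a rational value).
Turán density bound = (3/4) · 132^2/2 = 6534

Turán's theorem: ex(n, K_{r+1}) is achieved by the complete r-partite Turán graph T(n, r) with parts as balanced as possible, and is at most (1 − 1/r) · n^2/2. For r = 4, n = 132: the density bound is (3/4) · 17424/2 = 6534. Since 4 ∣ 132, the Turán graph T(132, 4) has parts of equal size 33, and its edge count e(T(132, 4)) = 6534 attains the density bound exactly.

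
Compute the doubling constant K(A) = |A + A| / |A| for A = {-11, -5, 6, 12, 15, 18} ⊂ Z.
K = |A + A| / |A| = 17/6

Enumerate A + A = {a + b : a, b ∈ A}. With |A| = 6, there are |A|^2 = 36 ordered sum pairs; collecting distinct values, A + A = {-22, -16, -10, -5, 1, 4, 7, 10, 12, 13, 18, 21, 24, 27, 30, 33, 36}, so |A + A| = 17. Thus K = 17/6. For comparison, the minimum possible |A + A| over all 6-element sets is 2·6 − 1 = 11 (so min K = 11/6), attained only by arithmetic progressions.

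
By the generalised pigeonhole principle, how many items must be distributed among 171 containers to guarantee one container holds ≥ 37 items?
n = (37 − 1)·171 + 1 = 6157

By the generalised pigeonhole principle, to guarantee some box contains ≥ r objects we need more than (r − 1) · k objects total. Threshold: n = (r − 1) · k + 1. With r = 37 and k = 171: n = 36 · 171 + 1 = 6156 + 1 = 6157. For n = 6156 = 36 · 171, we can put exactly 36 objects in every box, avoiding 37 in any single one — so 6157 is tight.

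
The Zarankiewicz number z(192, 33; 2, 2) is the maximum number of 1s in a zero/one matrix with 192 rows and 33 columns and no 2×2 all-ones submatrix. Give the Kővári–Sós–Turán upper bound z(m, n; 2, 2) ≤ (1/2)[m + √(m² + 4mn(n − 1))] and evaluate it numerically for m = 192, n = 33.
z(192, 33; 2, 2) ≤ (1/2)[192 + √(192² + 4·192·33·32)] = (1/2)[192 + √847872] = 556.3998

Kővári–Sós–Turán: let r_1, ..., r_192 be the row sums and z = Σ r_i the total number of 1s. Each pair of columns can share at most one row with both entries 1 (else a 2×2 all-ones block appears), so Σ_i C(r_i, 2) ≤ C(33, 2) = 528. By convexity Σ_i C(r_i, 2) ≥ 192·C(z/192, 2) = z(z − 192)/(2·192), giving z² − 192z − 192·33·32 ≤ 0 and hence z ≤ (1/2)[192 + √(36864 + 4·202752)] = (1/2)[192 + √847872] ≈ (1/2)(192 + 920.7997) = 556.3998.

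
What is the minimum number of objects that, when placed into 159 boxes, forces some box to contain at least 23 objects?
n = (23 − 1)·159 + 1 = 3499

By the generalised pigeonhole principle, to guarantee some box contains ≥ r objects we need more than (r − 1) · k objects total. Threshold: n = (r − 1) · k + 1. With r = 23 and k = 159: n = 22 · 159 + 1 = 3498 + 1 = 3499. For n = 3498 = 22 · 159, we can put exactly 22 objects in every box, avoiding 23 in any single one — so 3499 is tight.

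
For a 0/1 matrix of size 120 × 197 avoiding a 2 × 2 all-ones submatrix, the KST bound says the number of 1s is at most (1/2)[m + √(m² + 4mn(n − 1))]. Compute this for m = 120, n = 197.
z(120, 197; 2, 2) ≤ (1/2)[120 + √(120² + 4·120·197·196)] = (1/2)[120 + √18548160] = 2213.3787

Kővári–Sós–Turán: let r_1, ..., r_120 be the row sums and z = Σ r_i the total number of 1s. Each pair of columns can share at most one row with both entries 1 (else a 2×2 all-ones block appears), so Σ_i C(r_i, 2) ≤ C(197, 2) = 19306. By convexity Σ_i C(r_i, 2) ≥ 120·C(z/120, 2) = z(z − 120)/(2·120), giving z² − 120z − 120·197·196 ≤ 0 and hence z ≤ (1/2)[120 + √(14400 + 4·4633440)] = (1/2)[120 + √18548160] ≈ (1/2)(120 + 4306.7575) = 2213.3787.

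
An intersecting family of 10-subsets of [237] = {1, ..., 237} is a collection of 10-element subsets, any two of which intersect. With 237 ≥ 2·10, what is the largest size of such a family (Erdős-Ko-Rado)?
max |F| = C(236, 9) = 5362739990473580

Erdős-Ko-Rado (1961): when n ≥ 2k, max |F| = C(n−1, k−1). The bound is attained by the star {A : i ∈ A} for any fixed i ∈ [n]. Here C(237−1, 10−1) = C(236, 9) = 5362739990473580.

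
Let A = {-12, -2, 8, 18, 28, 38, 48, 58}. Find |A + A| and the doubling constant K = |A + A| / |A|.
K = |A + A| / |A| = 15/8

Enumerate A + A = {a + b : a, b ∈ A}. With |A| = 8, there are |A|^2 = 64 ordered sum pairs; collecting distinct values, A + A = {-24, -14, -4, 6, 16, 26, 36, 46, 56, 66, 76, 86, 96, 106, 116}, so |A + A| = 15. Thus K = 15/8. Here |A + A| = 2|A| − 1 = 15, the minimum possible — so K = 15/8 is minimal, which holds iff A is an arithmetic progression.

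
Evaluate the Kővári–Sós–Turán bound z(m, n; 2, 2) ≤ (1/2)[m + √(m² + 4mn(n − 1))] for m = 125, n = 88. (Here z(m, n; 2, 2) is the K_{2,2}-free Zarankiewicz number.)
z(125, 88; 2, 2) ≤ (1/2)[125 + √(125² + 4·125·88·87)] = (1/2)[125 + √3843625] = 1042.7583

Kővári–Sós–Turán: let r_1, ..., r_125 be the row sums and z = Σ r_i the total number of 1s. Each pair of columns can share at most one row with both entries 1 (else a 2×2 all-ones block appears), so Σ_i C(r_i, 2) ≤ C(88, 2) = 3828. By convexity Σ_i C(r_i, 2) ≥ 125·C(z/125, 2) = z(z − 125)/(2·125), giving z² − 125z − 125·88·87 ≤ 0 and hence z ≤ (1/2)[125 + √(15625 + 4·957000)] = (1/2)[125 + √3843625] ≈ (1/2)(125 + 1960.5165) = 1042.7583.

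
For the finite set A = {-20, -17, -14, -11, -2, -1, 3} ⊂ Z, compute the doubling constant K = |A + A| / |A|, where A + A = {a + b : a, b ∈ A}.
K = |A + A| / |A| = 24/7

Enumerate A + A = {a + b : a, b ∈ A}. With |A| = 7, there are |A|^2 = 49 ordered sum pairs; collecting distinct values, A + A = {-40, -37, -34, -31, -28, -25, -22, -21, -19, -18, -17, -16, -15, -14, -13, -12, -11, -8, -4, -3, -2, 1, 2, 6}, so |A + A| = 24. Thus K = 24/7. For comparison, the minimum possible |A + A| over all 7-element sets is 2·7 − 1 = 13 (so min K = 13/7), attained only by arithmetic progressions.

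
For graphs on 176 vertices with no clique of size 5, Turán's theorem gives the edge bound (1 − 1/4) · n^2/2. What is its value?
Turán density bound = (3/4) · 176^2/2 = 11616

Turán's theorem: ex(n, K_{r+1}) is achieved by the complete r-partite Turán graph T(n, r) with parts as balanced as possible, and is at most (1 − 1/r) · n^2/2. For r = 4, n = 176: the density bound is (3/4) · 30976/2 = 11616. Since 4 ∣ 176, the Turán graph T(176, 4) has parts of equal size 44, and its edge count e(T(176, 4)) = 11616 attains the density bound exactly.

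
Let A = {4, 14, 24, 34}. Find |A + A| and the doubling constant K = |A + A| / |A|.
K = |A + A| / |A| = 7/4

Enumerate A + A = {a + b : a, b ∈ A}. With |A| = 4, there are |A|^2 = 16 ordered sum pairs; collecting distinct values, A + A = {8, 18, 28, 38, 48, 58, 68}, so |A + A| = 7. Thus K = 7/4. Here |A + A| = 2|A| − 1 = 7, the minimum possible — so K = 7/4 is minimal, which holds iff A is an arithmetic progression.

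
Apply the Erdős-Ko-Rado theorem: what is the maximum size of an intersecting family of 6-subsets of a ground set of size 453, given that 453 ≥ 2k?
max |F| = C(452, 5) = 153769640640

Erdős-Ko-Rado (1961): when n ≥ 2k, max |F| = C(n−1, k−1). The bound is attained by the star {A : i ∈ A} for any fixed i ∈ [n]. Here C(453−1, 6−1) = C(452, 5) = 153769640640.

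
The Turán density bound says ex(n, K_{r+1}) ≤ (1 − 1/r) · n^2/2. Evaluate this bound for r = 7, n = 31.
Turán density bound = (6/7) · 31^2/2 = 2883/7 ≈ 411.8571

Turán's theorem: ex(n, K_{r+1}) is achieved by the complete r-partite Turán graph T(n, r) with parts as balanced as possible, and is at most (1 − 1/r) · n^2/2. For r = 7, n = 31: the density bound is (6/7) · 961/2 = 2883/7 ≈ 411.8571. The integer-valued extremum is e(T(31, 7)) = 411, which is strictly less than the density bound 2883/7 since 7 ∤ 31 (the parts of T(31, 7) cannot all be equal).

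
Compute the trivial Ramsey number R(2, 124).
R(2, 124) = 124

R(2, k) = k for all k ≥ 2: in a 2-colouring of K_k, either some edge is red (a red K_2) or all edges are blue (a blue K_k). And K_{123} coloured all-blue has no blue K_124, so R(2, 124) > 123. Hence R(2, 124) = 124.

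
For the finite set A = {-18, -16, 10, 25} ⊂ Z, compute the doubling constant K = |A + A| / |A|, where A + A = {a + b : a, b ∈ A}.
K = |A + A| / |A| = 10/4 = 5/2

Enumerate A + A = {a + b : a, b ∈ A}. With |A| = 4, there are |A|^2 = 16 ordered sum pairs; collecting distinct values, A + A = {-36, -34, -32, -8, -6, 7, 9, 20, 35, 50}, so |A + A| = 10. Thus K = 10/4 = 5/2. For comparison, the minimum possible |A + A| over all 4-element sets is 2·4 − 1 = 7 (so min K = 7/4), attained only by arithmetic progressions.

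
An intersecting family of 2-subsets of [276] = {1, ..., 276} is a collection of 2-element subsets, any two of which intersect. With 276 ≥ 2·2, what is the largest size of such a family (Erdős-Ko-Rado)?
max |F| = C(275, 1) = 275

The Erdős-Ko-Rado theorem states: for n ≥ 2k, an intersecting family of k-subsets of an n-element set has size at most C(n − 1, k − 1), with equality for 'star' families {A ⊆ [n] : |A| = k, i ∈ A} (fix an element i). For n = 276, k = 2: C(275, 1) = 275.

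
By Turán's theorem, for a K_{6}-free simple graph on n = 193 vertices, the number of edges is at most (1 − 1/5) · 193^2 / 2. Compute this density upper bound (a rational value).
Turán density bound = (4/5) · 193^2/2 = 74498/5 ≈ 14899.6

Turán's theorem: ex(n, K_{r+1}) is achieved by the complete r-partite Turán graph T(n, r) with parts as balanced as possible, and is at most (1 − 1/r) · n^2/2. For r = 5, n = 193: the density bound is (4/5) · 37249/2 = 74498/5 ≈ 14899.6. The integer-valued extremum is e(T(193, 5)) = 14899, which is strictly less than the density bound 74498/5 since 5 ∤ 193 (the parts of T(193, 5) cannot all be equal).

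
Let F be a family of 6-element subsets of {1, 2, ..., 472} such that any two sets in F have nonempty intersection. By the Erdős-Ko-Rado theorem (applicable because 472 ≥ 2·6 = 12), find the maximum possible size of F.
max |F| = C(471, 5) = 189091973889

Erdős-Ko-Rado (1961): when n ≥ 2k, max |F| = C(n−1, k−1). The bound is attained by the star {A : i ∈ A} for any fixed i ∈ [n]. Here C(472−1, 6−1) = C(471, 5) = 189091973889.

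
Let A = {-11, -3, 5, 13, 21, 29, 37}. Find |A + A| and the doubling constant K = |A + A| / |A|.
K = |A + A| / |A| = 13/7

Enumerate A + A = {a + b : a, b ∈ A}. With |A| = 7, there are |A|^2 = 49 ordered sum pairs; collecting distinct values, A + A = {-22, -14, -6, 2, 10, 18, 26, 34, 42, 50, 58, 66, 74}, so |A + A| = 13. Thus K = 13/7. Here |A + A| = 2|A| − 1 = 13, the minimum possible — so K = 13/7 is minimal, which holds iff A is an arithmetic progression.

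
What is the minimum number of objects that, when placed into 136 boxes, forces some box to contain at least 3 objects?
n = (3 − 1)·136 + 1 = 273

By the generalised pigeonhole principle, to guarantee some box contains ≥ r objects we need more than (r − 1) · k objects total. Threshold: n = (r − 1) · k + 1. With r = 3 and k = 136: n = 2 · 136 + 1 = 272 + 1 = 273. For n = 272 = 2 · 136, we can put exactly 2 objects in every box, avoiding 3 in any single one — so 273 is tight.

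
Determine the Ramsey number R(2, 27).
R(2, 27) = 27

R(2, k) = k for all k ≥ 2: in a 2-colouring of K_k, either some edge is red (a red K_2) or all edges are blue (a blue K_k). And K_{26} coloured all-blue has no blue K_27, so R(2, 27) > 26. Hence R(2, 27) = 27.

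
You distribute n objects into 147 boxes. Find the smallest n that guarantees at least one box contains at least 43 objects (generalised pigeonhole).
n = (43 − 1)·147 + 1 = 6175

By the generalised pigeonhole principle, to guarantee some box contains ≥ r objects we need more than (r − 1) · k objects total. Threshold: n = (r − 1) · k + 1. With r = 43 and k = 147: n = 42 · 147 + 1 = 6174 + 1 = 6175. For n = 6174 = 42 · 147, we can put exactly 42 objects in every box, avoiding 43 in any single one — so 6175 is tight.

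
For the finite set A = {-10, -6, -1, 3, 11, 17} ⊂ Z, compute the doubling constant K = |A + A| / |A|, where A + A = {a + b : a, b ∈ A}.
K = |A + A| / |A| = 20/6 = 10/3

Enumerate A + A = {a + b : a, b ∈ A}. With |A| = 6, there are |A|^2 = 36 ordered sum pairs; collecting distinct values, A + A = {-20, -16, -12, -11, -7, -3, -2, 1, 2, 5, 6, 7, 10, 11, 14, 16, 20, 22, 28, 34}, so |A + A| = 20. Thus K = 20/6 = 10/3. For comparison, the minimum possible |A + A| over all 6-element sets is 2·6 − 1 = 11 (so min K = 11/6), attained only by arithmetic progressions.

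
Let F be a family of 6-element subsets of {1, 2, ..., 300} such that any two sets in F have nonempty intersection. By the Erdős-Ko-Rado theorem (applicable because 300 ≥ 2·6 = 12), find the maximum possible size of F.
max |F| = C(299, 5) = 19256456934

The Erdős-Ko-Rado theorem states: for n ≥ 2k, an intersecting family of k-subsets of an n-element set has size at most C(n − 1, k − 1), with equality for 'star' families {A ⊆ [n] : |A| = k, i ∈ A} (fix an element i). For n = 300, k = 6: C(299, 5) = 19256456934.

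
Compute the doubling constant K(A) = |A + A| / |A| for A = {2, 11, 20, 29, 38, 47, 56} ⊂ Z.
K = |A + A| / |A| = 13/7

Enumerate A + A = {a + b : a, b ∈ A}. With |A| = 7, there are |A|^2 = 49 ordered sum pairs; collecting distinct values, A + A = {4, 13, 22, 31, 40, 49, 58, 67, 76, 85, 94, 103, 112}, so |A + A| = 13. Thus K = 13/7. Here |A + A| = 2|A| − 1 = 13, the minimum possible — so K = 13/7 is minimal, which holds iff A is an arithmetic progression.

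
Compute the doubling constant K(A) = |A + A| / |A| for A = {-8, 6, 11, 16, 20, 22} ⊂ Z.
K = |A + A| / |A| = 19/6

Enumerate A + A = {a + b : a, b ∈ A}. With |A| = 6, there are |A|^2 = 36 ordered sum pairs; collecting distinct values, A + A = {-16, -2, 3, 8, 12, 14, 17, 22, 26, 27, 28, 31, 32, 33, 36, 38, 40, 42, 44}, so |A + A| = 19. Thus K = 19/6. For comparison, the minimum possible |A + A| over all 6-element sets is 2·6 − 1 = 11 (so min K = 11/6), attained only by arithmetic progressions.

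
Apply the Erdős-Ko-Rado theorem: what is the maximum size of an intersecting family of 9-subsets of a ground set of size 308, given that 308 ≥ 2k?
max |F| = C(307, 8) = 1785048511523850

Erdős-Ko-Rado (1961): when n ≥ 2k, max |F| = C(n−1, k−1). The bound is attained by the star {A : i ∈ A} for any fixed i ∈ [n]. Here C(308−1, 9−1) = C(307, 8) = 1785048511523850.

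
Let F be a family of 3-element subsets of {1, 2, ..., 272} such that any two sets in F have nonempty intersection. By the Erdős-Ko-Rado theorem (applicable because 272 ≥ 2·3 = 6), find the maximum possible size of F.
max |F| = C(271, 2) = 36585

The Erdős-Ko-Rado theorem states: for n ≥ 2k, an intersecting family of k-subsets of an n-element set has size at most C(n − 1, k − 1), with equality for 'star' families {A ⊆ [n] : |A| = k, i ∈ A} (fix an element i). For n = 272, k = 3: C(271, 2) = 36585.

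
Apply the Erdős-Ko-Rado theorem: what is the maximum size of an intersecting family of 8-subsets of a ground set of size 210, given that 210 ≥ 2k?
max |F| = C(209, 7) = 3122458801176

Erdős-Ko-Rado (1961): when n ≥ 2k, max |F| = C(n−1, k−1). The bound is attained by the star {A : i ∈ A} for any fixed i ∈ [n]. Here C(210−1, 8−1) = C(209, 7) = 3122458801176.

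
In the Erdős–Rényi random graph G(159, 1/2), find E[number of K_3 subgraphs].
E[# K_3] = C(159, 3) · (1/2)^C(3, 2) = 657359 / 2^3 = 82169.875

For each 3-subset S of vertices (there are C(159, 3) = 657359 such S), let X_S = 1 if S induces a K_3 (all C(3, 2) = 3 edges present). Then P(X_S = 1) = (1/2)^3 = 1/8. By linearity of expectation, E[# K_3] = C(159, 3) · (1/2)^3 = 657359 / 8 = 82169.875.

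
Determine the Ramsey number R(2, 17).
R(2, 17) = 17

R(2, k) = k for all k ≥ 2: in a 2-colouring of K_k, either some edge is red (a red K_2) or all edges are blue (a blue K_k). And K_{16} coloured all-blue has no blue K_17, so R(2, 17) > 16. Hence R(2, 17) = 17.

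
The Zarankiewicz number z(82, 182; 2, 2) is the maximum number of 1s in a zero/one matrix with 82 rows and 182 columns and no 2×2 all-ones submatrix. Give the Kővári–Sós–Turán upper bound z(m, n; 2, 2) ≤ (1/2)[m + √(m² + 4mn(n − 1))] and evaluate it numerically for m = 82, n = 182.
z(82, 182; 2, 2) ≤ (1/2)[82 + √(82² + 4·82·182·181)] = (1/2)[82 + √10811700] = 1685.0575

Kővári–Sós–Turán: let r_1, ..., r_82 be the row sums and z = Σ r_i the total number of 1s. Each pair of columns can share at most one row with both entries 1 (else a 2×2 all-ones block appears), so Σ_i C(r_i, 2) ≤ C(182, 2) = 16471. By convexity Σ_i C(r_i, 2) ≥ 82·C(z/82, 2) = z(z − 82)/(2·82), giving z² − 82z − 82·182·181 ≤ 0 and hence z ≤ (1/2)[82 + √(6724 + 4·2701244)] = (1/2)[82 + √10811700] ≈ (1/2)(82 + 3288.115) = 1685.0575.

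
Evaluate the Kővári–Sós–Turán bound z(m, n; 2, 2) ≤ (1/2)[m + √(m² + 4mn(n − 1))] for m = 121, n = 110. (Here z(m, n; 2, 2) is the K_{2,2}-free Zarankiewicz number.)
z(121, 110; 2, 2) ≤ (1/2)[121 + √(121² + 4·121·110·109)] = (1/2)[121 + √5817801] = 1266.5059

Kővári–Sós–Turán: let r_1, ..., r_121 be the row sums and z = Σ r_i the total number of 1s. Each pair of columns can share at most one row with both entries 1 (else a 2×2 all-ones block appears), so Σ_i C(r_i, 2) ≤ C(110, 2) = 5995. By convexity Σ_i C(r_i, 2) ≥ 121·C(z/121, 2) = z(z − 121)/(2·121), giving z² − 121z − 121·110·109 ≤ 0 and hence z ≤ (1/2)[121 + √(14641 + 4·1450790)] = (1/2)[121 + √5817801] ≈ (1/2)(121 + 2412.0118) = 1266.5059.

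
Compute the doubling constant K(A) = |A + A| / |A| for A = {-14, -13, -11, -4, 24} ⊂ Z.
K = |A + A| / |A| = 15/5 = 3

Enumerate A + A = {a + b : a, b ∈ A}. With |A| = 5, there are |A|^2 = 25 ordered sum pairs; collecting distinct values, A + A = {-28, -27, -26, -25, -24, -22, -18, -17, -15, -8, 10, 11, 13, 20, 48}, so |A + A| = 15. Thus K = 15/5 = 3. For comparison, the minimum possible |A + A| over all 5-element sets is 2·5 − 1 = 9 (so min K = 9/5), attained only by arithmetic progressions.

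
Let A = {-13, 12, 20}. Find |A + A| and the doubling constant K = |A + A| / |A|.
K = |A + A| / |A| = 6/3 = 2

Enumerate A + A = {a + b : a, b ∈ A}. With |A| = 3, there are |A|^2 = 9 ordered sum pairs; collecting distinct values, A + A = {-26, -1, 7, 24, 32, 40}, so |A + A| = 6. Thus K = 6/3 = 2. For comparison, the minimum possible |A + A| over all 3-element sets is 2·3 − 1 = 5 (so min K = 5/3), attained only by arithmetic progressions.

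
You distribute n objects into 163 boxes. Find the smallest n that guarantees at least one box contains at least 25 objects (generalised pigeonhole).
n = (25 − 1)·163 + 1 = 3913

By the generalised pigeonhole principle, to guarantee some box contains ≥ r objects we need more than (r − 1) · k objects total. Threshold: n = (r − 1) · k + 1. With r = 25 and k = 163: n = 24 · 163 + 1 = 3912 + 1 = 3913. For n = 3912 = 24 · 163, we can put exactly 24 objects in every box, avoiding 25 in any single one — so 3913 is tight.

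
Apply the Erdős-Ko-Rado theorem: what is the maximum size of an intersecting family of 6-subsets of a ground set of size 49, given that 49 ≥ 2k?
max |F| = C(48, 5) = 1712304

The Erdős-Ko-Rado theorem states: for n ≥ 2k, an intersecting family of k-subsets of an n-element set has size at most C(n − 1, k − 1), with equality for 'star' families {A ⊆ [n] : |A| = k, i ∈ A} (fix an element i). For n = 49, k = 6: C(48, 5) = 1712304.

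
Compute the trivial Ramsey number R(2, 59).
R(2, 59) = 59

R(2, k) = k for all k ≥ 2: in a 2-colouring of K_k, either some edge is red (a red K_2) or all edges are blue (a blue K_k). And K_{58} coloured all-blue has no blue K_59, so R(2, 59) > 58. Hence R(2, 59) = 59.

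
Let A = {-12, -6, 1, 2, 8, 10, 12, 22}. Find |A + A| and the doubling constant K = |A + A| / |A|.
K = |A + A| / |A| = 29/8

Enumerate A + A = {a + b : a, b ∈ A}. With |A| = 8, there are |A|^2 = 64 ordered sum pairs; collecting distinct values, A + A = {-24, -18, -12, -11, -10, -5, -4, -2, 0, 2, 3, 4, 6, 9, 10, 11, 12, 13, 14, 16, 18, 20, 22, 23, 24, 30, 32, 34, 44}, so |A + A| = 29. Thus K = 29/8. For comparison, the minimum possible |A + A| over all 8-element sets is 2·8 − 1 = 15 (so min K = 15/8), attained only by arithmetic progressions.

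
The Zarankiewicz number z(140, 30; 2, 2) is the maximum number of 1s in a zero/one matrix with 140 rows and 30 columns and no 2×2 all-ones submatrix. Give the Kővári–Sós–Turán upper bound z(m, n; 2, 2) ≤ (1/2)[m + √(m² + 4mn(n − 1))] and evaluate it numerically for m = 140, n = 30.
z(140, 30; 2, 2) ≤ (1/2)[140 + √(140² + 4·140·30·29)] = (1/2)[140 + √506800] = 425.9494

Kővári–Sós–Turán: let r_1, ..., r_140 be the row sums and z = Σ r_i the total number of 1s. Each pair of columns can share at most one row with both entries 1 (else a 2×2 all-ones block appears), so Σ_i C(r_i, 2) ≤ C(30, 2) = 435. By convexity Σ_i C(r_i, 2) ≥ 140·C(z/140, 2) = z(z − 140)/(2·140), giving z² − 140z − 140·30·29 ≤ 0 and hence z ≤ (1/2)[140 + √(19600 + 4·121800)] = (1/2)[140 + √506800] ≈ (1/2)(140 + 711.8989) = 425.9494.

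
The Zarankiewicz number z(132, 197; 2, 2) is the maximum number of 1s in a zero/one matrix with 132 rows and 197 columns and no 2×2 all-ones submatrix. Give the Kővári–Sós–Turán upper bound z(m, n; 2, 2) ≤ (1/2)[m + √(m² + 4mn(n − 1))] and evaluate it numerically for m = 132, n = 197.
z(132, 197; 2, 2) ≤ (1/2)[132 + √(132² + 4·132·197·196)] = (1/2)[132 + √20404560] = 2324.5703

Kővári–Sós–Turán: let r_1, ..., r_132 be the row sums and z = Σ r_i the total number of 1s. Each pair of columns can share at most one row with both entries 1 (else a 2×2 all-ones block appears), so Σ_i C(r_i, 2) ≤ C(197, 2) = 19306. By convexity Σ_i C(r_i, 2) ≥ 132·C(z/132, 2) = z(z − 132)/(2·132), giving z² − 132z − 132·197·196 ≤ 0 and hence z ≤ (1/2)[132 + √(17424 + 4·5096784)] = (1/2)[132 + √20404560] ≈ (1/2)(132 + 4517.1407) = 2324.5703.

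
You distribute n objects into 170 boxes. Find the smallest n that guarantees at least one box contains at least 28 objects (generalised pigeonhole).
n = (28 − 1)·170 + 1 = 4591

By the generalised pigeonhole principle, to guarantee some box contains ≥ r objects we need more than (r − 1) · k objects total. Threshold: n = (r − 1) · k + 1. With r = 28 and k = 170: n = 27 · 170 + 1 = 4590 + 1 = 4591. For n = 4590 = 27 · 170, we can put exactly 27 objects in every box, avoiding 28 in any single one — so 4591 is tight.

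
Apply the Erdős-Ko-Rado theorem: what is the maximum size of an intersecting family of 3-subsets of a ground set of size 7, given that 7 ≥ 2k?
max |F| = C(6, 2) = 15

Erdős-Ko-Rado (1961): when n ≥ 2k, max |F| = C(n−1, k−1). The bound is attained by the star {A : i ∈ A} for any fixed i ∈ [n]. Here C(7−1, 3−1) = C(6, 2) = 15.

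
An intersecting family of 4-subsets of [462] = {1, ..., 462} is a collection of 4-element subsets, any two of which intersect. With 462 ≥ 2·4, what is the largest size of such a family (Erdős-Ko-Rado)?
max |F| = C(461, 3) = 16222590

Erdős-Ko-Rado (1961): when n ≥ 2k, max |F| = C(n−1, k−1). The bound is attained by the star {A : i ∈ A} for any fixed i ∈ [n]. Here C(462−1, 4−1) = C(461, 3) = 16222590.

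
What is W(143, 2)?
W(143, 2) = 143 + 1 = 144

A 2-term AP is any pair of integers, so a monochromatic 2-AP exists iff some colour is used at least twice. With 143 colours, the colouring i ↦ i on {1, ..., 143} uses each colour once, avoiding any monochromatic pair, so W(143, 2) > 143. For {1, ..., 144}, pigeonhole forces two integers of the same colour, which form a monochromatic 2-AP. Hence W(143, 2) = 144.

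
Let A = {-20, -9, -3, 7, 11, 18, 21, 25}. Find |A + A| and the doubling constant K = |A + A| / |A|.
K = |A + A| / |A| = 31/8

Enumerate A + A = {a + b : a, b ∈ A}. With |A| = 8, there are |A|^2 = 64 ordered sum pairs; collecting distinct values, A + A = {-40, -29, -23, -18, -13, -12, -9, -6, -2, 1, 2, 4, 5, 8, 9, 12, 14, 15, 16, 18, 22, 25, 28, 29, 32, 36, 39, 42, 43, 46, 50}, so |A + A| = 31. Thus K = 31/8. For comparison, the minimum possible |A + A| over all 8-element sets is 2·8 − 1 = 15 (so min K = 15/8), attained only by arithmetic progressions.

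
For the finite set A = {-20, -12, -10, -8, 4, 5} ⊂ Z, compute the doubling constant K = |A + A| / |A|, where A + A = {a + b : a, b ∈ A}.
K = |A + A| / |A| = 19/6

Enumerate A + A = {a + b : a, b ∈ A}. With |A| = 6, there are |A|^2 = 36 ordered sum pairs; collecting distinct values, A + A = {-40, -32, -30, -28, -24, -22, -20, -18, -16, -15, -8, -7, -6, -5, -4, -3, 8, 9, 10}, so |A + A| = 19. Thus K = 19/6. For comparison, the minimum possible |A + A| over all 6-element sets is 2·6 − 1 = 11 (so min K = 11/6), attained only by arithmetic progressions.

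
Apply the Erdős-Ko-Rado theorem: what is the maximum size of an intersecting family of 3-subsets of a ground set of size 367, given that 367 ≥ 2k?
max |F| = C(366, 2) = 66795

The Erdős-Ko-Rado theorem states: for n ≥ 2k, an intersecting family of k-subsets of an n-element set has size at most C(n − 1, k − 1), with equality for 'star' families {A ⊆ [n] : |A| = k, i ∈ A} (fix an element i). For n = 367, k = 3: C(366, 2) = 66795.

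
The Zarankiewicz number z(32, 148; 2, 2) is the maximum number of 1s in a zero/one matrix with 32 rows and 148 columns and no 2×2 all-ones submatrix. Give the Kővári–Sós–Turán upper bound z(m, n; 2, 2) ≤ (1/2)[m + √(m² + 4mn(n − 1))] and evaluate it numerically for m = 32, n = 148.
z(32, 148; 2, 2) ≤ (1/2)[32 + √(32² + 4·32·148·147)] = (1/2)[32 + √2785792] = 850.5346

Kővári–Sós–Turán: let r_1, ..., r_32 be the row sums and z = Σ r_i the total number of 1s. Each pair of columns can share at most one row with both entries 1 (else a 2×2 all-ones block appears), so Σ_i C(r_i, 2) ≤ C(148, 2) = 10878. By convexity Σ_i C(r_i, 2) ≥ 32·C(z/32, 2) = z(z − 32)/(2·32), giving z² − 32z − 32·148·147 ≤ 0 and hence z ≤ (1/2)[32 + √(1024 + 4·696192)] = (1/2)[32 + √2785792] ≈ (1/2)(32 + 1669.0692) = 850.5346.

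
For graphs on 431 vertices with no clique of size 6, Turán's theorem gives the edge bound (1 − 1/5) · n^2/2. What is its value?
Turán density bound = (4/5) · 431^2/2 = 371522/5 ≈ 74304.4

Turán's theorem: ex(n, K_{r+1}) is achieved by the complete r-partite Turán graph T(n, r) with parts as balanced as possible, and is at most (1 − 1/r) · n^2/2. For r = 5, n = 431: the density bound is (4/5) · 185761/2 = 371522/5 ≈ 74304.4. The integer-valued extremum is e(T(431, 5)) = 74304, which is strictly less than the density bound 371522/5 since 5 ∤ 431 (the parts of T(431, 5) cannot all be equal).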